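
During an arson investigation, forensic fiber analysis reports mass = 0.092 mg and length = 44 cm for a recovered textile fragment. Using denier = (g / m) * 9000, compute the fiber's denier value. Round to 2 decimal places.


Denier calculation:
Mass in grams = 0.092 mg / 1000 = 0.000092 g
Length in meters = 44 cm / 100 = 0.44 m
Linear density = mass / length = 0.000092 / 0.44 = 0.00020909 g/m
Denier = (g/m) * 9000 = 0.00020909 * 9000 = 1.88

1.88


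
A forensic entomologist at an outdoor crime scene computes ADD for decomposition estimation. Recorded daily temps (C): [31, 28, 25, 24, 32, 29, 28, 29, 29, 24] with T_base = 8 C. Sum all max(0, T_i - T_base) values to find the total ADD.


Computing ADD day by day:
Day 1: max(0, 31 - 8) = 23
Day 2: max(0, 28 - 8) = 20
Day 3: max(0, 25 - 8) = 17
Day 4: max(0, 24 - 8) = 16
Day 5: max(0, 32 - 8) = 24
Day 6: max(0, 29 - 8) = 21
Day 7: max(0, 28 - 8) = 20
Day 8: max(0, 29 - 8) = 21
Day 9: max(0, 29 - 8) = 21
Day 10: max(0, 24 - 8) = 16
Total ADD = 199

199


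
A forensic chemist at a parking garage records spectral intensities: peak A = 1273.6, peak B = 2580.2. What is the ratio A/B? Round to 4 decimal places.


Spectral peak ratio:
Peak A = 1273.6 counts
Peak B = 2580.2 counts
Ratio = 1273.6 / 2580.2 = 0.4936

0.4936


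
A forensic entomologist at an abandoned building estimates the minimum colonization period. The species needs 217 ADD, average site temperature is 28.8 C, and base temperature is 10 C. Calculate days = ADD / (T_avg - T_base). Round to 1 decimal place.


Insect development time:
Effective temperature = avg_temp - T_base = 28.8 - 10 = 18.8 C
Days = ADD / effective_temp = 217 / 18.8 = 11.5 days

11.5


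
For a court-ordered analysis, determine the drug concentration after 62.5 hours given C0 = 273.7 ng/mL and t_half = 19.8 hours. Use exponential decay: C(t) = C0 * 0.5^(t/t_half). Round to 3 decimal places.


Drug concentration decay:
Number of half-lives = t / t_half = 62.5 / 19.8 = 3.156566
Decay factor = 0.5^3.156566 = 0.11214475
C(t) = 273.7 * 0.11214475 = 30.694 ng/mL

30.694


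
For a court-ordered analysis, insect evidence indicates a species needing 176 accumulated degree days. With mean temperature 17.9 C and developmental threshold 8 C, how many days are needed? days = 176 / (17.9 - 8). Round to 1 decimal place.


Insect development time:
Effective temperature = avg_temp - T_base = 17.9 - 8 = 9.9 C
Days = ADD / effective_temp = 176 / 9.9 = 17.8 days

17.8


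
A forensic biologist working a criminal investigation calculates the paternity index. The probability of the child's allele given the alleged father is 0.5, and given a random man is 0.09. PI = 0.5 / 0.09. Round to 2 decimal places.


Paternity Index calculation:
PI = P(allele|father) / P(allele|random)
PI = 0.5 / 0.09
PI = 5.56

5.56


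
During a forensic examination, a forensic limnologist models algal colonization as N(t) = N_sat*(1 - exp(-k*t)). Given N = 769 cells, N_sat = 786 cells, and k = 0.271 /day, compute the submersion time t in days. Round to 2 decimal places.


PMSI from diatom colonization curve:
N / N_sat = 769 / 786 = 0.978372
1 - N/N_sat = 0.021628
ln(1 - N/N_sat) = -3.833767
t = -ln(1 - N/N_sat) / k = -(-3.833767) / 0.271 = 14.15 days

14.15


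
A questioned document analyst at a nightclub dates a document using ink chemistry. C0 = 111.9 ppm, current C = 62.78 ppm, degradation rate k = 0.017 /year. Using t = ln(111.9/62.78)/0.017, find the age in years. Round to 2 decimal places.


Document age estimation:
C0/C = 111.9 / 62.78 = 1.782415
ln(C0/C) = 0.577969
t = 0.577969 / 0.017 = 34.00 years

34.00


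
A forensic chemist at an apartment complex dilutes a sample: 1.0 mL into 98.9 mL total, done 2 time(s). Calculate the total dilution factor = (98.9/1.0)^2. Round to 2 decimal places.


Dilution factor calculation:
Single dilution = V_total / V_sample = 98.9 / 1.0 ≈ 98.9
Number of dilutions = 2
Total DF = (98.9 / 1.0)^2 (full precision, rounded at the end) = 9781.21

9781.21


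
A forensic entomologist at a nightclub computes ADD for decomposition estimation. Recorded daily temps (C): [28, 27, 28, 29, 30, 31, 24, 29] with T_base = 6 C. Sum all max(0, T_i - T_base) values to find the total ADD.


Computing ADD day by day:
Day 1: max(0, 28 - 6) = 22
Day 2: max(0, 27 - 6) = 21
Day 3: max(0, 28 - 6) = 22
Day 4: max(0, 29 - 6) = 23
Day 5: max(0, 30 - 6) = 24
Day 6: max(0, 31 - 6) = 25
Day 7: max(0, 24 - 6) = 18
Day 8: max(0, 29 - 6) = 23
Total ADD = 178

178


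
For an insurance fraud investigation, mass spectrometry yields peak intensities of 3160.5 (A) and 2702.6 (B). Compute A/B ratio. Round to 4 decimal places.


Spectral peak ratio:
Peak A = 3160.5 counts
Peak B = 2702.6 counts
Ratio = 3160.5 / 2702.6 = 1.1694

1.1694


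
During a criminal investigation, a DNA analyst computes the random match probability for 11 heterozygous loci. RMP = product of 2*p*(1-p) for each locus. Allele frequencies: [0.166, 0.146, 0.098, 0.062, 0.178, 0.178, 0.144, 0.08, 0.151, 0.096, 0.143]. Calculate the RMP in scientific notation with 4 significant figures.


Computing RMP for 11 loci:
Locus 1: 2 * 0.166 * 0.834 = 0.276888
Locus 2: 2 * 0.146 * 0.854 = 0.249368
Locus 3: 2 * 0.098 * 0.902 = 0.176792
Locus 4: 2 * 0.062 * 0.938 = 0.116312
Locus 5: 2 * 0.178 * 0.822 = 0.292632
Locus 6: 2 * 0.178 * 0.822 = 0.292632
Locus 7: 2 * 0.144 * 0.856 = 0.246528
Locus 8: 2 * 0.08 * 0.92 = 0.1472
Locus 9: 2 * 0.151 * 0.849 = 0.256398
Locus 10: 2 * 0.096 * 0.904 = 0.173568
Locus 11: 2 * 0.143 * 0.857 = 0.245102
RMP = 4.813e-08

4.813e-08


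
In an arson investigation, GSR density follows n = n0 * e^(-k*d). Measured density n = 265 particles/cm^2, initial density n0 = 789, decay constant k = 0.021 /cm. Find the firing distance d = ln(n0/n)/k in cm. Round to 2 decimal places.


GSR distance calculation:
n0/n = 789 / 265 = 2.977358
ln(n0/n) = 1.091036
d = 1.091036 / 0.021 = 51.95 cm

51.95


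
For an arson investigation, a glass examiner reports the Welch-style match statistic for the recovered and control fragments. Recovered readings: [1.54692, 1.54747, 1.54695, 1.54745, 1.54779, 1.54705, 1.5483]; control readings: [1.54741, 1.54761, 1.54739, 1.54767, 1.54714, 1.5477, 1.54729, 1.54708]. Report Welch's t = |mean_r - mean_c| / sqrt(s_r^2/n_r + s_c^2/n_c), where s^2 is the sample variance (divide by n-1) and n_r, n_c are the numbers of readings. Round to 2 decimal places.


Welch's t-criterion for glass RI comparison:
Recovered mean = sum / n_r = 10.83193 / 7 = 1.5474186
Control mean = sum / n_c = 12.37929 / 8 = 1.5474113
Recovered sample variance s_r^2 = 2.53748e-07
Control sample variance s_c^2 = 5.54696e-08
Welch SE (unpooled) = sqrt(s_r^2/n_r + s_c^2/n_c) = sqrt(3.62497e-08 + 6.93371e-09) = sqrt(4.31834e-08) = 0.000207806
|mean_r - mean_c| = 7.32143e-06
t = 7.32143e-06 / 0.000207806 = 0.04

0.04


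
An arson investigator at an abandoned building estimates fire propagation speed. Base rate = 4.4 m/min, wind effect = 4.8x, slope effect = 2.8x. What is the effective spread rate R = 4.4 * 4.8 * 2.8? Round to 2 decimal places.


Fire spread rate calculation:
R = R0 * wind_factor * slope_factor
= 4.4 * 4.8 * 2.8
= 21.12 * 2.8
= 59.14 m/min

59.14


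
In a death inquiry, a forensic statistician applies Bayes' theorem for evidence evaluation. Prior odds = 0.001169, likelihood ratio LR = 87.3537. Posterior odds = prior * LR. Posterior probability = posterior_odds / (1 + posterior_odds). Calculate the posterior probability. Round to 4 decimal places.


Bayesian evidence evaluation:
Posterior odds = prior_odds * LR = 0.001169 * 87.3537 = 0.1021165
Posterior probability = posterior_odds / (1 + posterior_odds)
= 0.1021165 / (1 + 0.1021165)
= 0.1021165 / 1.1021165
= 0.0927

0.0927


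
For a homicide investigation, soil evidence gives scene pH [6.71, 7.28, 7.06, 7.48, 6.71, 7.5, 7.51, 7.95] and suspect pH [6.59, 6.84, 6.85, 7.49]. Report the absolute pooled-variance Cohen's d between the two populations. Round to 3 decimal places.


Pooled-variance Cohen's d for soil pH comparison:
Scene mean = 58.2 / 8 = 7.275
Suspect mean = 27.77 / 4 = 6.9425
Scene sample variance s_s^2 = 0.184029
Suspect sample variance s_c^2 = 0.147692
Pooled variance = ((n_s-1)*s_s^2 + (n_c-1)*s_c^2) / (n_s + n_c - 2) = 0.173128
Pooled SD = sqrt(0.173128) = 0.416087
Mean difference = 0.3325
|d| = |0.3325| / 0.416087 = 0.799

0.799


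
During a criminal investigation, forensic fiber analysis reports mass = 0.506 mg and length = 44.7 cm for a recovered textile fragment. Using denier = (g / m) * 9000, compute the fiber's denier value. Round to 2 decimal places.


Denier calculation:
Mass in grams = 0.506 mg / 1000 = 0.000506 g
Length in meters = 44.7 cm / 100 = 0.447 m
Linear density = mass / length = 0.000506 / 0.447 = 0.00113199 g/m
Denier = (g/m) * 9000 = 0.00113199 * 9000 = 10.19

10.19


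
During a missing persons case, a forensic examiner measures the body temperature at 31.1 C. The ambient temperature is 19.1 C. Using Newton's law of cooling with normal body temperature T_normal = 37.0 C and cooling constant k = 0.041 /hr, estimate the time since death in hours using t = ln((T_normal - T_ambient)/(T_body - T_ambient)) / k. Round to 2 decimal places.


Using Newton's law of cooling:
t = ln((T_normal - T_ambient) / (T_body - T_ambient)) / k
T_normal - T_ambient = 17.9
T_body - T_ambient = 12.0
Ratio = 1.491667
ln(ratio) = 0.399894
t = 0.399894 / 0.041 = 9.75 hours

9.75


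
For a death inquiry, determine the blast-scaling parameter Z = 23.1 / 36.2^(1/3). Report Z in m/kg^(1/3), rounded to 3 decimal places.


Scaled distance calculation:
W^(1/3) = 36.2^(1/3) = 3.308031
Z = R / W^(1/3) = 23.1 / 3.308031
Z = 6.983 m/kg^(1/3)

6.983


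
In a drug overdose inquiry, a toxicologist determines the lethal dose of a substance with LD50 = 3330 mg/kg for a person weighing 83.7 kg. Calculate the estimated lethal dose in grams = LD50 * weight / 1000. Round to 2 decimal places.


Lethal dose calculation:
Lethal dose = LD50 * body_weight / 1000
= 3330 * 83.7 / 1000
= 278721 / 1000
= 278.72 g

278.72


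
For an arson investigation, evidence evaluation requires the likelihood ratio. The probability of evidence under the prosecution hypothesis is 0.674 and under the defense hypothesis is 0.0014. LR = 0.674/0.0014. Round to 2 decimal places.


Likelihood ratio calculation:
LR = P(E|Hp) / P(E|Hd)
LR = 0.674 / 0.0014
LR = 481.43

481.43


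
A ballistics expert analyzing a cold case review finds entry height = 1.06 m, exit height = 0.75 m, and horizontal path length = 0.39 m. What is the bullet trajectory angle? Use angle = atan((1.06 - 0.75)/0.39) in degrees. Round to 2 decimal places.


Bullet trajectory angle:
Height difference = 1.06 - 0.75 = 0.31 m
angle = atan(0.31 / 0.39)
angle = atan(0.794872)
angle = 38.48 degrees

38.48


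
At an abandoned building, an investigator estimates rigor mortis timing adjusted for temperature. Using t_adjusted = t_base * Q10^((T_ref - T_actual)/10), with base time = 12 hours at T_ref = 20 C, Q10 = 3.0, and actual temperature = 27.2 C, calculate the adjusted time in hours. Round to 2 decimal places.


Rigor mortis time adjustment:
Exponent = (T_ref - T_actual) / 10 = (20 - 27.2) / 10 = -0.72
Q10 factor = 3.0^-0.72 = 0.45339
t_adjusted = 12 * 0.45339 = 5.44 hours

5.44


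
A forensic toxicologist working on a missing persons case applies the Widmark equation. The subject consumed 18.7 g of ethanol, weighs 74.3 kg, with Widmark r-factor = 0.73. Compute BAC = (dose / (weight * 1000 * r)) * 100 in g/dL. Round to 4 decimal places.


Applying the Widmark formula:
BAC = (dose_g / (body_wt * 1000 * r)) * 100
Denominator = 74.3 * 1000 * 0.73 = 54239
BAC = (18.7 / 54239) * 100
BAC = 0.0345 g/dL

0.0345


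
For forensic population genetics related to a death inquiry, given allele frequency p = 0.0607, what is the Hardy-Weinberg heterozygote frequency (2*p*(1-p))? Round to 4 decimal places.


Hardy-Weinberg heterozygote frequency:
q = 1 - p = 1 - 0.0607 = 0.9393
2pq = 2 * 0.0607 * 0.9393 = 0.1140

0.1140


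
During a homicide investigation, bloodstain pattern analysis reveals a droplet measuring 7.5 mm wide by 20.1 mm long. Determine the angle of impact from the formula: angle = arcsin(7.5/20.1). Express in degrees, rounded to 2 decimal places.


Blood spatter impact angle calculation:
width / length = 7.5 / 20.1 = 0.373134
angle = arcsin(0.373134)
angle = 21.91 degrees

21.91


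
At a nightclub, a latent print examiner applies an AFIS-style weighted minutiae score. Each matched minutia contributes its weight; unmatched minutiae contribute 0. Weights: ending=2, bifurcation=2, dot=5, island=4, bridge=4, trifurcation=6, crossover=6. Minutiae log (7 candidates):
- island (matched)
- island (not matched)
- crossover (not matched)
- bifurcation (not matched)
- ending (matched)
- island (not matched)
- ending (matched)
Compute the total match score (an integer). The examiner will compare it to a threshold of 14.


Weighted minutiae match score:
  island: matched, +4 (running total 4)
  island: not matched, +0
  crossover: not matched, +0
  bifurcation: not matched, +0
  ending: matched, +2 (running total 6)
  island: not matched, +0
  ending: matched, +2 (running total 8)
Total score = 8
Threshold = 14; verdict = inconclusive

8


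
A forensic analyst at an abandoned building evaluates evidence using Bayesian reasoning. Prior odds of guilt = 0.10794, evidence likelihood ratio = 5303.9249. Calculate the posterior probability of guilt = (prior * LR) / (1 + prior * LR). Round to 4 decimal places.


Bayesian evidence evaluation:
Posterior odds = prior_odds * LR = 0.10794 * 5303.9249 = 572.5057
Posterior probability = posterior_odds / (1 + posterior_odds)
= 572.5057 / (1 + 572.5057)
= 572.5057 / 573.5057
= 0.9983

0.9983


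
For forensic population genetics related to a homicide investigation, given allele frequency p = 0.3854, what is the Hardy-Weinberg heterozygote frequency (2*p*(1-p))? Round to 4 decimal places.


Hardy-Weinberg heterozygote frequency:
q = 1 - p = 1 - 0.3854 = 0.6146
2pq = 2 * 0.3854 * 0.6146 = 0.4737

0.4737


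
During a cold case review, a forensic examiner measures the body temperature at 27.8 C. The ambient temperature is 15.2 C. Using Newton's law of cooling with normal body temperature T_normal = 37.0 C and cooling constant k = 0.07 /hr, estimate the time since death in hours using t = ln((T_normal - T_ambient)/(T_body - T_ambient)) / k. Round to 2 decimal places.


Using Newton's law of cooling:
t = ln((T_normal - T_ambient) / (T_body - T_ambient)) / k
T_normal - T_ambient = 21.8
T_body - T_ambient = 12.6
Ratio = 1.730159
ln(ratio) = 0.548213
t = 0.548213 / 0.07 = 7.83 hours

7.83


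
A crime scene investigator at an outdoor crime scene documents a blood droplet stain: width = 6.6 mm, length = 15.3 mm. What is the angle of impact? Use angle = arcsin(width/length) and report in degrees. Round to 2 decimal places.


Blood spatter impact angle calculation:
width / length = 6.6 / 15.3 = 0.431373
angle = arcsin(0.431373)
angle = 25.55 degrees

25.55


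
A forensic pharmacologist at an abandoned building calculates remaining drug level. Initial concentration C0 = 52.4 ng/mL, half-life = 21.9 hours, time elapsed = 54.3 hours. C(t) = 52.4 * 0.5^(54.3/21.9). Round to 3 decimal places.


Drug concentration decay:
Number of half-lives = t / t_half = 54.3 / 21.9 = 2.479452
Decay factor = 0.5^2.479452 = 0.1793125
C(t) = 52.4 * 0.1793125 = 9.396 ng/mL

9.396


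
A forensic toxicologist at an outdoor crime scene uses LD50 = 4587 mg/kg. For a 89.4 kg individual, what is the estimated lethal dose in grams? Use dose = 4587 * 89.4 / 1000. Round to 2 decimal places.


Lethal dose calculation:
Lethal dose = LD50 * body_weight / 1000
= 4587 * 89.4 / 1000
= 410077.8 / 1000
= 410.08 g

410.08


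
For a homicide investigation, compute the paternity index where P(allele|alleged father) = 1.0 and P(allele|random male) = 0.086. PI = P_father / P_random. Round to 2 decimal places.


Paternity Index calculation:
PI = P(allele|father) / P(allele|random)
PI = 1.0 / 0.086
PI = 11.63

11.63


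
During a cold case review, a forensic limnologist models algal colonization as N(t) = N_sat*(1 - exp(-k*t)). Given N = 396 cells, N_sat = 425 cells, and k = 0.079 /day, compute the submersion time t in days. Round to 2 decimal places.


PMSI from diatom colonization curve:
N / N_sat = 396 / 425 = 0.931765
1 - N/N_sat = 0.068235
ln(1 - N/N_sat) = -2.684798
t = -ln(1 - N/N_sat) / k = -(-2.684798) / 0.079 = 33.98 days

33.98


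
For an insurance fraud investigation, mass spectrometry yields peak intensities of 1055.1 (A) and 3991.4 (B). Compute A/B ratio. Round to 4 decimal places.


Spectral peak ratio:
Peak A = 1055.1 counts
Peak B = 3991.4 counts
Ratio = 1055.1 / 3991.4 = 0.2643

0.2643


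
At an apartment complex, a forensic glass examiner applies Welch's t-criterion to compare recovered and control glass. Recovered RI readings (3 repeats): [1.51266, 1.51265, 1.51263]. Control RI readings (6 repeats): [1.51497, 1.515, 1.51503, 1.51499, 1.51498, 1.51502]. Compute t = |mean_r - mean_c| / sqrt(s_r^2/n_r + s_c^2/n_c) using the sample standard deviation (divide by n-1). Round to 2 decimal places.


Welch's t-criterion for glass RI comparison:
Recovered mean = sum / n_r = 4.53794 / 3 = 1.5126467
Control mean = sum / n_c = 9.08999 / 6 = 1.5149983
Recovered sample variance s_r^2 = 2.33333e-10
Control sample variance s_c^2 = 5.36667e-10
Welch SE (unpooled) = sqrt(s_r^2/n_r + s_c^2/n_c) = sqrt(7.77778e-11 + 8.94444e-11) = sqrt(1.67222e-10) = 1.29314e-05
|mean_r - mean_c| = 0.00235167
t = 0.00235167 / 1.29314e-05 = 181.86

181.86


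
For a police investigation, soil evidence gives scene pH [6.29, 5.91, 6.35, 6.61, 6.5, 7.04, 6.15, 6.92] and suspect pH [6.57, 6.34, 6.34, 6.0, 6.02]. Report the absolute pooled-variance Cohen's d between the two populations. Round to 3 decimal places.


Pooled-variance Cohen's d for soil pH comparison:
Scene mean = 51.77 / 8 = 6.47125
Suspect mean = 31.27 / 5 = 6.254
Scene sample variance s_s^2 = 0.144384
Suspect sample variance s_c^2 = 0.05848
Pooled variance = ((n_s-1)*s_s^2 + (n_c-1)*s_c^2) / (n_s + n_c - 2) = 0.113146
Pooled SD = sqrt(0.113146) = 0.336372
Mean difference = 0.21725
|d| = |0.21725| / 0.336372 = 0.646

0.646


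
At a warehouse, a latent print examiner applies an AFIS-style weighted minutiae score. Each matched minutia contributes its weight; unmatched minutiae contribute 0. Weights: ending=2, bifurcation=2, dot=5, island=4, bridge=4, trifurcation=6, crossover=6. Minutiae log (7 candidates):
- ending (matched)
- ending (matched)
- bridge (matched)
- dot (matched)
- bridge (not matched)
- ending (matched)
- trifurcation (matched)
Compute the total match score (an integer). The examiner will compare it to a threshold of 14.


Weighted minutiae match score:
  ending: matched, +2 (running total 2)
  ending: matched, +2 (running total 4)
  bridge: matched, +4 (running total 8)
  dot: matched, +5 (running total 13)
  bridge: not matched, +0
  ending: matched, +2 (running total 15)
  trifurcation: matched, +6 (running total 21)
Total score = 21
Threshold = 14; verdict = identification

21


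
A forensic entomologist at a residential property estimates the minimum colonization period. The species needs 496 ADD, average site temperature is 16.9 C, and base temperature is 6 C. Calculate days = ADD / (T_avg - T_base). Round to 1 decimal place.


Insect development time:
Effective temperature = avg_temp - T_base = 16.9 - 6 = 10.9 C
Days = ADD / effective_temp = 496 / 10.9 = 45.5 days

45.5


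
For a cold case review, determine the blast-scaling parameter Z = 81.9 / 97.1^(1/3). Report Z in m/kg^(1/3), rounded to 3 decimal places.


Scaled distance calculation:
W^(1/3) = 97.1^(1/3) = 4.596279
Z = R / W^(1/3) = 81.9 / 4.596279
Z = 17.819 m/kg^(1/3)

17.819


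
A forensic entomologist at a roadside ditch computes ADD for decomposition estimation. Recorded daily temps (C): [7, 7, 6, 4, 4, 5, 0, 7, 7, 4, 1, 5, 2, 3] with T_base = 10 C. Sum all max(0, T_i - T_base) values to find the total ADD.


Computing ADD day by day:
Day 1: max(0, 7 - 10) = 0
Day 2: max(0, 7 - 10) = 0
Day 3: max(0, 6 - 10) = 0
Day 4: max(0, 4 - 10) = 0
Day 5: max(0, 4 - 10) = 0
Day 6: max(0, 5 - 10) = 0
Day 7: max(0, 0 - 10) = 0
Day 8: max(0, 7 - 10) = 0
Day 9: max(0, 7 - 10) = 0
Day 10: max(0, 4 - 10) = 0
Day 11: max(0, 1 - 10) = 0
Day 12: max(0, 5 - 10) = 0
Day 13: max(0, 2 - 10) = 0
Day 14: max(0, 3 - 10) = 0
Total ADD = 0

0


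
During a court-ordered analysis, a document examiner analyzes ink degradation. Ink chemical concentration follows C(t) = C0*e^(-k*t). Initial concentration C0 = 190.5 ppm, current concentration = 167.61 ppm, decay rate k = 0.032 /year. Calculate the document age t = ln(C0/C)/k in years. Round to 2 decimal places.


Document age estimation:
C0/C = 190.5 / 167.61 = 1.136567
ln(C0/C) = 0.128012
t = 0.128012 / 0.032 = 4.00 years

4.00


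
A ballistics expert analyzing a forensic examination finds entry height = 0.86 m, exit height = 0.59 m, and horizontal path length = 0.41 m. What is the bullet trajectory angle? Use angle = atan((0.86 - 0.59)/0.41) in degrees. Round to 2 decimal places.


Bullet trajectory angle:
Height difference = 0.86 - 0.59 = 0.27 m
angle = atan(0.27 / 0.41)
angle = atan(0.658537)
angle = 33.37 degrees

33.37


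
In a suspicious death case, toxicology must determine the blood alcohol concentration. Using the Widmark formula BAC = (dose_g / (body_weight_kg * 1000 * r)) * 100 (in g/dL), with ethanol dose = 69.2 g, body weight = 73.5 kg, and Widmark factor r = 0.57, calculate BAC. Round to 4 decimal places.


Applying the Widmark formula:
BAC = (dose_g / (body_wt * 1000 * r)) * 100
Denominator = 73.5 * 1000 * 0.57 = 41895
BAC = (69.2 / 41895) * 100
BAC = 0.1652 g/dL

0.1652


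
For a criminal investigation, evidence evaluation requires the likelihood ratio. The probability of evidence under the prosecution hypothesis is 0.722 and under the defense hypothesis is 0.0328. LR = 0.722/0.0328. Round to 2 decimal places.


Likelihood ratio calculation:
LR = P(E|Hp) / P(E|Hd)
LR = 0.722 / 0.0328
LR = 22.01

22.01


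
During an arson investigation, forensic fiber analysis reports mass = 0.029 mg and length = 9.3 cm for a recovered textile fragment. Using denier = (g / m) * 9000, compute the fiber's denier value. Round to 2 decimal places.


Denier calculation:
Mass in grams = 0.029 mg / 1000 = 0.000029 g
Length in meters = 9.3 cm / 100 = 0.093 m
Linear density = mass / length = 0.000029 / 0.093 = 0.00031183 g/m
Denier = (g/m) * 9000 = 0.00031183 * 9000 = 2.81

2.81


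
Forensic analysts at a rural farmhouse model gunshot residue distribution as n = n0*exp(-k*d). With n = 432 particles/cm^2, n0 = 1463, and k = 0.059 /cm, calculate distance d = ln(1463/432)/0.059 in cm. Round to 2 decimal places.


GSR distance calculation:
n0/n = 1463 / 432 = 3.386574
ln(n0/n) = 1.219819
d = 1.219819 / 0.059 = 20.67 cm

20.67


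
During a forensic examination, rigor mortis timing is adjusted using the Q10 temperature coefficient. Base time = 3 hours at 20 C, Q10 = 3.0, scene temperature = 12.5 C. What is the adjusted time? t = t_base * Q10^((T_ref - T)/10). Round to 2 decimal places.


Rigor mortis time adjustment:
Exponent = (T_ref - T_actual) / 10 = (20 - 12.5) / 10 = 0.75
Q10 factor = 3.0^0.75 = 2.27951
t_adjusted = 3 * 2.27951 = 6.84 hours

6.84


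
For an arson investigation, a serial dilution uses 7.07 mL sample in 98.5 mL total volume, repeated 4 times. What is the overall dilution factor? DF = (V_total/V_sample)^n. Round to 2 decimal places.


Dilution factor calculation:
Single dilution = V_total / V_sample = 98.5 / 7.07 ≈ 13.932107
Number of dilutions = 4
Total DF = (98.5 / 7.07)^4 (full precision, rounded at the end) = 37676.22

37676.22


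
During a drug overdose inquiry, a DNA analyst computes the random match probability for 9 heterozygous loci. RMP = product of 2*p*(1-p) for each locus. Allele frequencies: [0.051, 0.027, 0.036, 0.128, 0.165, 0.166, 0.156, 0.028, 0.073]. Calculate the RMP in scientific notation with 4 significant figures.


Computing RMP for 9 loci:
Locus 1: 2 * 0.051 * 0.949 = 0.096798
Locus 2: 2 * 0.027 * 0.973 = 0.052542
Locus 3: 2 * 0.036 * 0.964 = 0.069408
Locus 4: 2 * 0.128 * 0.872 = 0.223232
Locus 5: 2 * 0.165 * 0.835 = 0.27555
Locus 6: 2 * 0.166 * 0.834 = 0.276888
Locus 7: 2 * 0.156 * 0.844 = 0.263328
Locus 8: 2 * 0.028 * 0.972 = 0.054432
Locus 9: 2 * 0.073 * 0.927 = 0.135342
RMP = 1.166e-08

1.166e-08


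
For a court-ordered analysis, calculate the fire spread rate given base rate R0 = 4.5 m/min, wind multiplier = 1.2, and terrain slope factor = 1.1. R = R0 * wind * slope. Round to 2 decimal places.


Fire spread rate calculation:
R = R0 * wind_factor * slope_factor
= 4.5 * 1.2 * 1.1
= 5.4 * 1.1
= 5.94 m/min

5.94


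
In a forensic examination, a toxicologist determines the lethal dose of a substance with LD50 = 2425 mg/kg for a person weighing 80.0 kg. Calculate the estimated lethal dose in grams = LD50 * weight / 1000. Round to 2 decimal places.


Lethal dose calculation:
Lethal dose = LD50 * body_weight / 1000
= 2425 * 80.0 / 1000
= 194000 / 1000
= 194.00 g

194.00


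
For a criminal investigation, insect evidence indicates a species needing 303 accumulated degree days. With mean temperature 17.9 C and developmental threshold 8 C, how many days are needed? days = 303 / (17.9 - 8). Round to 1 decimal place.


Insect development time:
Effective temperature = avg_temp - T_base = 17.9 - 8 = 9.9 C
Days = ADD / effective_temp = 303 / 9.9 = 30.6 days

30.6


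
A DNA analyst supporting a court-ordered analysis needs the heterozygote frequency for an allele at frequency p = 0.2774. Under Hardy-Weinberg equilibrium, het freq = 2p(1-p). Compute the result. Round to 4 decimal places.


Hardy-Weinberg heterozygote frequency:
q = 1 - p = 1 - 0.2774 = 0.7226
2pq = 2 * 0.2774 * 0.7226 = 0.4009

0.4009


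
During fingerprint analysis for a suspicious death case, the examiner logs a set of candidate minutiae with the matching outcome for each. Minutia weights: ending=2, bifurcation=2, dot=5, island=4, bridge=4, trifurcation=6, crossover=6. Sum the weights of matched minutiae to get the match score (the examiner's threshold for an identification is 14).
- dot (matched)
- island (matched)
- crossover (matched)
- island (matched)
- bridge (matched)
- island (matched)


Weighted minutiae match score:
  dot: matched, +5 (running total 5)
  island: matched, +4 (running total 9)
  crossover: matched, +6 (running total 15)
  island: matched, +4 (running total 19)
  bridge: matched, +4 (running total 23)
  island: matched, +4 (running total 27)
Total score = 27
Threshold = 14; verdict = identification

27


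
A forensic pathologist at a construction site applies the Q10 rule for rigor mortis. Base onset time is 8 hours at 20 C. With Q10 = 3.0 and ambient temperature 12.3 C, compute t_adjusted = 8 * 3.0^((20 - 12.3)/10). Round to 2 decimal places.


Rigor mortis time adjustment:
Exponent = (T_ref - T_actual) / 10 = (20 - 12.3) / 10 = 0.77
Q10 factor = 3.0^0.77 = 2.33015
t_adjusted = 8 * 2.33015 = 18.64 hours

18.64


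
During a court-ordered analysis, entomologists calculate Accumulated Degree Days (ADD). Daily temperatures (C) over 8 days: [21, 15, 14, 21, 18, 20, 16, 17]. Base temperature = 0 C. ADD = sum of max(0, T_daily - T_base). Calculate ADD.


Computing ADD day by day:
Day 1: max(0, 21 - 0) = 21
Day 2: max(0, 15 - 0) = 15
Day 3: max(0, 14 - 0) = 14
Day 4: max(0, 21 - 0) = 21
Day 5: max(0, 18 - 0) = 18
Day 6: max(0, 20 - 0) = 20
Day 7: max(0, 16 - 0) = 16
Day 8: max(0, 17 - 0) = 17
Total ADD = 142

142


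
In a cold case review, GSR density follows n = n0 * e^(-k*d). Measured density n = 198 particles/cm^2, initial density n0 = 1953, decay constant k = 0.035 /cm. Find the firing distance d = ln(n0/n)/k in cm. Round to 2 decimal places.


GSR distance calculation:
n0/n = 1953 / 198 = 9.863636
ln(n0/n) = 2.288855
d = 2.288855 / 0.035 = 65.40 cm

65.40


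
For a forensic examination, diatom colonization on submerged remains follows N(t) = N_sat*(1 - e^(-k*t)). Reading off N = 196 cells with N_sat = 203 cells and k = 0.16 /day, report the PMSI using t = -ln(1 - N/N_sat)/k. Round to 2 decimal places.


PMSI from diatom colonization curve:
N / N_sat = 196 / 203 = 0.965517
1 - N/N_sat = 0.034483
ln(1 - N/N_sat) = -3.367289
t = -ln(1 - N/N_sat) / k = -(-3.367289) / 0.16 = 21.05 days

21.05


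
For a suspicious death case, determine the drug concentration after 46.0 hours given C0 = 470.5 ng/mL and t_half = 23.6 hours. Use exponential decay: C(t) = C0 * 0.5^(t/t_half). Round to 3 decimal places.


Drug concentration decay:
Number of half-lives = t / t_half = 46.0 / 23.6 = 1.949153
Decay factor = 0.5^1.949153 = 0.25896823
C(t) = 470.5 * 0.25896823 = 121.845 ng/mL

121.845


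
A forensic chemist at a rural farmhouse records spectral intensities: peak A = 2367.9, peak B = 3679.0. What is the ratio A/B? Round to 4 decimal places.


Spectral peak ratio:
Peak A = 2367.9 counts
Peak B = 3679.0 counts
Ratio = 2367.9 / 3679.0 = 0.6436

0.6436


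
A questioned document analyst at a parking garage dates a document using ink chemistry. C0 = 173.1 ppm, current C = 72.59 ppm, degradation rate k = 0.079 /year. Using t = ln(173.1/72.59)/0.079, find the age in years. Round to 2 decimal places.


Document age estimation:
C0/C = 173.1 / 72.59 = 2.384626
ln(C0/C) = 0.869042
t = 0.869042 / 0.079 = 11.00 years

11.00


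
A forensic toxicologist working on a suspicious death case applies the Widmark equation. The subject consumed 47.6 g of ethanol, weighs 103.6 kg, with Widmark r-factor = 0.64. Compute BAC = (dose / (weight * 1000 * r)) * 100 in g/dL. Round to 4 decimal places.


Applying the Widmark formula:
BAC = (dose_g / (body_wt * 1000 * r)) * 100
Denominator = 103.6 * 1000 * 0.64 = 66304
BAC = (47.6 / 66304) * 100
BAC = 0.0718 g/dL

0.0718


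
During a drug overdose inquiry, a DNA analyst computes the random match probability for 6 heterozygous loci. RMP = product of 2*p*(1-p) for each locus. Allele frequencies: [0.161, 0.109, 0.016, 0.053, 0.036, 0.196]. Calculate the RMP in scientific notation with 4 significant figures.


Computing RMP for 6 loci:
Locus 1: 2 * 0.161 * 0.839 = 0.270158
Locus 2: 2 * 0.109 * 0.891 = 0.194238
Locus 3: 2 * 0.016 * 0.984 = 0.031488
Locus 4: 2 * 0.053 * 0.947 = 0.100382
Locus 5: 2 * 0.036 * 0.964 = 0.069408
Locus 6: 2 * 0.196 * 0.804 = 0.315168
RMP = 3.628e-06

3.628e-06


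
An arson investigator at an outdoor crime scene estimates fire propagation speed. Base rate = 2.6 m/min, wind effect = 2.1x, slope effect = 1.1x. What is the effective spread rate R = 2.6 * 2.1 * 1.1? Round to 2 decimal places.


Fire spread rate calculation:
R = R0 * wind_factor * slope_factor
= 2.6 * 2.1 * 1.1
= 5.46 * 1.1
= 6.01 m/min

6.01


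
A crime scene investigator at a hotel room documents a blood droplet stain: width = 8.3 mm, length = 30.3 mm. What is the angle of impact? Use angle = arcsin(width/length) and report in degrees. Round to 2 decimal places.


Blood spatter impact angle calculation:
width / length = 8.3 / 30.3 = 0.273927
angle = arcsin(0.273927)
angle = 15.90 degrees

15.90


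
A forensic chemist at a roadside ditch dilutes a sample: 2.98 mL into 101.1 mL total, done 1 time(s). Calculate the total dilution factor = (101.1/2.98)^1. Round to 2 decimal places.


Dilution factor calculation:
Single dilution = V_total / V_sample = 101.1 / 2.98 ≈ 33.926174
Number of dilutions = 1
Total DF = (101.1 / 2.98)^1 (full precision, rounded at the end) = 33.93

33.93


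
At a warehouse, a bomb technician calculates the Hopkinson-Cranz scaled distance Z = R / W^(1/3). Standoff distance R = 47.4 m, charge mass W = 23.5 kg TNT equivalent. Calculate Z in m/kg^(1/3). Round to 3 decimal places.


Scaled distance calculation:
W^(1/3) = 23.5^(1/3) = 2.864327
Z = R / W^(1/3) = 47.4 / 2.864327
Z = 16.548 m/kg^(1/3)

16.548


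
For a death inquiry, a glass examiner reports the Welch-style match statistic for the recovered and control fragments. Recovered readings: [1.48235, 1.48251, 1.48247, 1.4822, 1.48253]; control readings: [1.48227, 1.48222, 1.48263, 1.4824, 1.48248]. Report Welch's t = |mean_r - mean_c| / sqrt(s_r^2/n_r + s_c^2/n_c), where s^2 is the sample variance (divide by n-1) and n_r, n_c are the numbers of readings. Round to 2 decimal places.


Welch's t-criterion for glass RI comparison:
Recovered mean = sum / n_r = 7.41206 / 5 = 1.482412
Control mean = sum / n_c = 7.412 / 5 = 1.4824
Recovered sample variance s_r^2 = 1.892e-08
Control sample variance s_c^2 = 2.715e-08
Welch SE (unpooled) = sqrt(s_r^2/n_r + s_c^2/n_c) = sqrt(3.784e-09 + 5.43e-09) = sqrt(9.214e-09) = 9.59896e-05
|mean_r - mean_c| = 1.2e-05
t = 1.2e-05 / 9.59896e-05 = 0.13

0.13


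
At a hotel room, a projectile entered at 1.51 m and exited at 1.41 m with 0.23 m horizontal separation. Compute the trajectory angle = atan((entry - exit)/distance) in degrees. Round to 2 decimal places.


Bullet trajectory angle:
Height difference = 1.51 - 1.41 = 0.1 m
angle = atan(0.1 / 0.23)
angle = atan(0.434783)
angle = 23.50 degrees

23.50


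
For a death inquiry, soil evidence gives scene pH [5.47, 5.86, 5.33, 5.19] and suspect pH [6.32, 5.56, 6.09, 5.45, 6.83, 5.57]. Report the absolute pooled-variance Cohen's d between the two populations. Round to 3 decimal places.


Pooled-variance Cohen's d for soil pH comparison:
Scene mean = 21.85 / 4 = 5.4625
Suspect mean = 35.82 / 6 = 5.97
Scene sample variance s_s^2 = 0.083292
Suspect sample variance s_c^2 = 0.295
Pooled variance = ((n_s-1)*s_s^2 + (n_c-1)*s_c^2) / (n_s + n_c - 2) = 0.215609
Pooled SD = sqrt(0.215609) = 0.464337
Mean difference = -0.5075
|d| = |-0.5075| / 0.464337 = 1.093

1.093


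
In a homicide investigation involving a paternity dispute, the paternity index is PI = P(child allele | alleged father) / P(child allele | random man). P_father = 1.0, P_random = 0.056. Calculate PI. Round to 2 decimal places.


Paternity Index calculation:
PI = P(allele|father) / P(allele|random)
PI = 1.0 / 0.056
PI = 17.86

17.86


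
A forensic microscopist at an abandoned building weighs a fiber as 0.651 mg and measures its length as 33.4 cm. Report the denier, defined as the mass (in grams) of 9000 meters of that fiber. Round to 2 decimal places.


Denier calculation:
Mass in grams = 0.651 mg / 1000 = 0.000651 g
Length in meters = 33.4 cm / 100 = 0.334 m
Linear density = mass / length = 0.000651 / 0.334 = 0.0019491 g/m
Denier = (g/m) * 9000 = 0.0019491 * 9000 = 17.54

17.54


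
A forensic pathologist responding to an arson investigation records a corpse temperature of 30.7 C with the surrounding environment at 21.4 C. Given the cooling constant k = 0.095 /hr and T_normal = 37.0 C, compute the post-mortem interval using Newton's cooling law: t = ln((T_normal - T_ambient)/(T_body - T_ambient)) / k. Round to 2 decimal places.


Using Newton's law of cooling:
t = ln((T_normal - T_ambient) / (T_body - T_ambient)) / k
T_normal - T_ambient = 15.6
T_body - T_ambient = 9.3
Ratio = 1.677419
ln(ratio) = 0.517256
t = 0.517256 / 0.095 = 5.44 hours

5.44


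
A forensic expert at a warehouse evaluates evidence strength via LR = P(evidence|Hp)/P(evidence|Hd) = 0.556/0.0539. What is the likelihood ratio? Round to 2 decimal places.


Likelihood ratio calculation:
LR = P(E|Hp) / P(E|Hd)
LR = 0.556 / 0.0539
LR = 10.32

10.32


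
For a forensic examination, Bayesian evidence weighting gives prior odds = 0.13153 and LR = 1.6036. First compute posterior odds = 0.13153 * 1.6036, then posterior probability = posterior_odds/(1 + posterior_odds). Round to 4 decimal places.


Bayesian evidence evaluation:
Posterior odds = prior_odds * LR = 0.13153 * 1.6036 = 0.2109215
Posterior probability = posterior_odds / (1 + posterior_odds)
= 0.2109215 / (1 + 0.2109215)
= 0.2109215 / 1.2109215
= 0.1742

0.1742


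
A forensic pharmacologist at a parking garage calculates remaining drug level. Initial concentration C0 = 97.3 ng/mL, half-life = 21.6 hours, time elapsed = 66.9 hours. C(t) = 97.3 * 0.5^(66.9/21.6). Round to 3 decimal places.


Drug concentration decay:
Number of half-lives = t / t_half = 66.9 / 21.6 = 3.097222
Decay factor = 0.5^3.097222 = 0.11685392
C(t) = 97.3 * 0.11685392 = 11.370 ng/mL

11.370


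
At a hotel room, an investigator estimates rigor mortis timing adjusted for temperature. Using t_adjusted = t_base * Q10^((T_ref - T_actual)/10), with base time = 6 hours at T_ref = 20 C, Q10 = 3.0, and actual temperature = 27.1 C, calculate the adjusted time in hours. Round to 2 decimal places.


Rigor mortis time adjustment:
Exponent = (T_ref - T_actual) / 10 = (20 - 27.1) / 10 = -0.71
Q10 factor = 3.0^-0.71 = 0.4584
t_adjusted = 6 * 0.4584 = 2.75 hours

2.75


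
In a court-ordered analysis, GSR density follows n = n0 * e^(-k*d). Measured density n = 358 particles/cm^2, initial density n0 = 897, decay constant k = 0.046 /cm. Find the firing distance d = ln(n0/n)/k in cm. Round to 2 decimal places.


GSR distance calculation:
n0/n = 897 / 358 = 2.505587
ln(n0/n) = 0.918523
d = 0.918523 / 0.046 = 19.97 cm

19.97


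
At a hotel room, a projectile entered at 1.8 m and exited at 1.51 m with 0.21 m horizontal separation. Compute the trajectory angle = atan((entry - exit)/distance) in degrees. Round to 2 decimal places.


Bullet trajectory angle:
Height difference = 1.8 - 1.51 = 0.29 m
angle = atan(0.29 / 0.21)
angle = atan(1.380952)
angle = 54.09 degrees

54.09


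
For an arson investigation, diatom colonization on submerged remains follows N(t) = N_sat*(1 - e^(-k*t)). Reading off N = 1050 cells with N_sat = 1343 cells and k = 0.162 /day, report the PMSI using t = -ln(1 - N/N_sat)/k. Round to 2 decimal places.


PMSI from diatom colonization curve:
N / N_sat = 1050 / 1343 = 0.781832
1 - N/N_sat = 0.218168
ln(1 - N/N_sat) = -1.52249
t = -ln(1 - N/N_sat) / k = -(-1.52249) / 0.162 = 9.40 days

9.40


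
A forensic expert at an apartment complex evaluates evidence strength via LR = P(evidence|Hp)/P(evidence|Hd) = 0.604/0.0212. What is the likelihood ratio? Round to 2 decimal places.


Likelihood ratio calculation:
LR = P(E|Hp) / P(E|Hd)
LR = 0.604 / 0.0212
LR = 28.49

28.49


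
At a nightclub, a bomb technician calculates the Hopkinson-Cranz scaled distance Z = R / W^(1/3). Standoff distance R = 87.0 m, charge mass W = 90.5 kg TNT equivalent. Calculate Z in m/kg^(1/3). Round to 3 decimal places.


Scaled distance calculation:
W^(1/3) = 90.5^(1/3) = 4.489688
Z = R / W^(1/3) = 87.0 / 4.489688
Z = 19.378 m/kg^(1/3)

19.378


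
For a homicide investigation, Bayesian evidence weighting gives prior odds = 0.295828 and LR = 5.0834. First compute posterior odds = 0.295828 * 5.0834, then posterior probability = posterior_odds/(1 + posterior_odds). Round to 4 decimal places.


Bayesian evidence evaluation:
Posterior odds = prior_odds * LR = 0.295828 * 5.0834 = 1.503812
Posterior probability = posterior_odds / (1 + posterior_odds)
= 1.503812 / (1 + 1.503812)
= 1.503812 / 2.503812
= 0.6006

0.6006


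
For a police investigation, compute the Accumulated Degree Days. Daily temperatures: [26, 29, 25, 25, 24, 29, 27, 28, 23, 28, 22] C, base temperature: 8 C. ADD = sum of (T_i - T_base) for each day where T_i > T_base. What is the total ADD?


Computing ADD day by day:
Day 1: max(0, 26 - 8) = 18
Day 2: max(0, 29 - 8) = 21
Day 3: max(0, 25 - 8) = 17
Day 4: max(0, 25 - 8) = 17
Day 5: max(0, 24 - 8) = 16
Day 6: max(0, 29 - 8) = 21
Day 7: max(0, 27 - 8) = 19
Day 8: max(0, 28 - 8) = 20
Day 9: max(0, 23 - 8) = 15
Day 10: max(0, 28 - 8) = 20
Day 11: max(0, 22 - 8) = 14
Total ADD = 198

198


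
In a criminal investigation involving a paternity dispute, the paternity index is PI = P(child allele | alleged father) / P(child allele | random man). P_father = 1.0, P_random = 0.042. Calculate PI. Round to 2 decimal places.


Paternity Index calculation:
PI = P(allele|father) / P(allele|random)
PI = 1.0 / 0.042
PI = 23.81

23.81
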